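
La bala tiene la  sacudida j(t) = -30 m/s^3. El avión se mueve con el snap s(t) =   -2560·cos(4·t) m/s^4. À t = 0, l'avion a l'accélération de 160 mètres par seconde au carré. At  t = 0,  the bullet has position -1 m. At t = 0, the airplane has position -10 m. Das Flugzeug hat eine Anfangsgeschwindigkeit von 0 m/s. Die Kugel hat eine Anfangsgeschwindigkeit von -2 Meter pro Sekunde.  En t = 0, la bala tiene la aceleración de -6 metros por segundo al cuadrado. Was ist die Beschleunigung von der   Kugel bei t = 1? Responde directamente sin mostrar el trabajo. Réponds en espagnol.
La aceleración en t = 1 es a = -36.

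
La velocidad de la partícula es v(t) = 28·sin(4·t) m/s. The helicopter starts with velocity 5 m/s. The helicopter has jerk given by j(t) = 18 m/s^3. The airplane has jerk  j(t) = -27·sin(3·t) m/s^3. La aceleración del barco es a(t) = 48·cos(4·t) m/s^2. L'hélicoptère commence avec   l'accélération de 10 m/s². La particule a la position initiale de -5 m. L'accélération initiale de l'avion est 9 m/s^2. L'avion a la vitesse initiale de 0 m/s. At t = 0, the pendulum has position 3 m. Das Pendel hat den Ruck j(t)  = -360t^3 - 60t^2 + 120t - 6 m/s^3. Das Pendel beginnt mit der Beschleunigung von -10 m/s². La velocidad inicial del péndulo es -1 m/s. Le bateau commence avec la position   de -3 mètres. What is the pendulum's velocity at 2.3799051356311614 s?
We must find the integral of our jerk equation j(t) = -360·t^3 - 60·t^2 + 120·t - 6 2 times. Finding the antiderivative of j(t) and using a(0) = -10: a(t) = -90·t^4 - 20·t^3 + 60·t^2 - 6·t - 10. Taking ∫a(t)dt and applying v(0) = -1, we find v(t) = -18·t^5 - 5·t^4 + 20·t^3 - 3·t^2 - 10·t - 1. Using v(t) = -18·t^5 - 5·t^4 + 20·t^3 - 3·t^2 - 10·t - 1 and substituting t = 2.3799051356311614, we find v = -1306.86504809691.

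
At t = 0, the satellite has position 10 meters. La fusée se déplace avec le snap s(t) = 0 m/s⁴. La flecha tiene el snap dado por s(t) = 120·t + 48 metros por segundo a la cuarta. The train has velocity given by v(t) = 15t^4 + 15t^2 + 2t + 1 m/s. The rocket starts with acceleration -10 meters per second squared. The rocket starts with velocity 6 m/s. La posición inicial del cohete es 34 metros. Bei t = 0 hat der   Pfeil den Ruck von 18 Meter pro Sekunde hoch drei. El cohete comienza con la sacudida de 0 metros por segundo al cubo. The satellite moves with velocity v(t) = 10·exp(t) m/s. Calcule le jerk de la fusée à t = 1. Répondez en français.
Nous devons intégrer notre équation du snap s(t) = 0 1 fois. L'intégrale du snap est le jerk. En utilisant j(0) = 0, nous obtenons j(t) = 0. En utilisant j(t) = 0 et en substituant t = 1, nous trouvons j = 0.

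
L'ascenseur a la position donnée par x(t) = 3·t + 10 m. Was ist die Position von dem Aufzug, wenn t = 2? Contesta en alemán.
Mit x(t) = 3·t + 10 und Einsetzen von t = 2, finden wir x = 16.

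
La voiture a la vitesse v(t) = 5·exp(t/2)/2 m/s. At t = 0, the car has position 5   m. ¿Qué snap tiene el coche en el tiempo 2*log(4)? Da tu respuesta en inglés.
To solve this, we need to take 3 derivatives of our velocity equation v(t) = 5·exp(t/2)/2. Taking d/dt of v(t), we find a(t) = 5·exp(t/2)/4. Taking d/dt of a(t), we find j(t) = 5·exp(t/2)/8. The derivative of jerk gives snap: s(t) = 5·exp(t/2)/16. We have snap s(t) = 5·exp(t/2)/16. Substituting t = 2*log(4): s(2*log(4)) = 5/4.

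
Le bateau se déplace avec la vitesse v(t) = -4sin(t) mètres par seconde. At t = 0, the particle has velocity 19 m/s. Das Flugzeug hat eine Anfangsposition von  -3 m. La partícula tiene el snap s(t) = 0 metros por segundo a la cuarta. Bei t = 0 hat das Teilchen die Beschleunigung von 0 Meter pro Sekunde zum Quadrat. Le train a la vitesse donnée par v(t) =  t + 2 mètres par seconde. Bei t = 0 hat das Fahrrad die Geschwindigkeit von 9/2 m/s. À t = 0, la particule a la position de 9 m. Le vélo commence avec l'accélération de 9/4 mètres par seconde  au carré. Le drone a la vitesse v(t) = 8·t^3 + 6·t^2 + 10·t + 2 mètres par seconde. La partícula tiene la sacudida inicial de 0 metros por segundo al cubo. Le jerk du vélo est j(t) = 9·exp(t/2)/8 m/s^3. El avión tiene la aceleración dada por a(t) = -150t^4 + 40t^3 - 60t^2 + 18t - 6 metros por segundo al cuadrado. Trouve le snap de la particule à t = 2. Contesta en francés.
En utilisant s(t) = 0 et en substituant t = 2, nous trouvons s = 0.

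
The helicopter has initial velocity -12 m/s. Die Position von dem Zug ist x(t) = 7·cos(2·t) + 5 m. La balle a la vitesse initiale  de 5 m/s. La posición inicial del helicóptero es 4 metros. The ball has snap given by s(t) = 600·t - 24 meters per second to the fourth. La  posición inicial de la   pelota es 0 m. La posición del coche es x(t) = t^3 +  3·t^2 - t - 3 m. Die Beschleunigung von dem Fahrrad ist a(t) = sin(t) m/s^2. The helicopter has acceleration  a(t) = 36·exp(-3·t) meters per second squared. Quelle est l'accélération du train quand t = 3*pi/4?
Nous devons dériver notre équation de la position x(t) = 7·cos(2·t) + 5 2 fois. En dérivant la position, nous obtenons la vitesse: v(t) = -14·sin(2·t). En prenant d/dt de v(t), nous trouvons a(t) = -28·cos(2·t). En utilisant a(t) = -28·cos(2·t) et en substituant t = 3*pi/4, nous trouvons a = 0.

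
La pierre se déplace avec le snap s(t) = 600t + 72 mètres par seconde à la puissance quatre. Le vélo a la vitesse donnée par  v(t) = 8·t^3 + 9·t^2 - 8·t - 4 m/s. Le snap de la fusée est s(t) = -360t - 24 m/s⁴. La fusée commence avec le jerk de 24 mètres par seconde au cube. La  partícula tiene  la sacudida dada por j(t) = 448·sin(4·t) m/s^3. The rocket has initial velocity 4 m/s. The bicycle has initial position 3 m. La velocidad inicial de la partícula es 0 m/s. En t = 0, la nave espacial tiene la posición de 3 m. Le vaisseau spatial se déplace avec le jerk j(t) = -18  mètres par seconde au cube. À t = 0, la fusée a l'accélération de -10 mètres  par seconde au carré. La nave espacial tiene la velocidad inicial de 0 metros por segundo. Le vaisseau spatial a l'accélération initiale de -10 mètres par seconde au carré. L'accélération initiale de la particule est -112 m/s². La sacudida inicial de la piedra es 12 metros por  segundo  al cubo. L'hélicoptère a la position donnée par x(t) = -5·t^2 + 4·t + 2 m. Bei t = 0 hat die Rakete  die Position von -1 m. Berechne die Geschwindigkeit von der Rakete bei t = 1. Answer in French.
Pour résoudre ceci, nous devons prendre 3 primitives de notre équation du snap s(t) = -360·t - 24. L'intégrale du snap est le jerk. En utilisant j(0) = 24, nous obtenons j(t) = -180·t^2 - 24·t + 24. La primitive du jerk est l'accélération. En utilisant a(0) = -10, nous obtenons a(t) = -60·t^3 - 12·t^2 + 24·t - 10. En prenant ∫a(t)dt et en appliquant v(0) = 4, nous trouvons v(t) = -15·t^4 - 4·t^3 + 12·t^2 - 10·t + 4. Nous avons la vitesse v(t) = -15·t^4 - 4·t^3 + 12·t^2 - 10·t + 4. En substituant t = 1: v(1) = -13.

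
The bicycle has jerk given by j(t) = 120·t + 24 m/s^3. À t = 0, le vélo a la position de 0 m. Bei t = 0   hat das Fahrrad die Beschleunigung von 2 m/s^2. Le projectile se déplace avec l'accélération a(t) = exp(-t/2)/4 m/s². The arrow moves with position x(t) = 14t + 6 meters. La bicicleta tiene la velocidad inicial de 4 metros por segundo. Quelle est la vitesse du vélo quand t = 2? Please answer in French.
En partant du jerk j(t) = 120·t + 24, nous prenons 2 primitives. En intégrant le jerk et en utilisant la condition initiale a(0) = 2, nous obtenons a(t) = 60·t^2 + 24·t + 2. L'intégrale de l'accélération, avec v(0) = 4, donne la vitesse: v(t) = 20·t^3 + 12·t^2 + 2·t + 4. Nous avons la vitesse v(t) = 20·t^3 + 12·t^2 + 2·t + 4. En substituant t = 2: v(2) = 216.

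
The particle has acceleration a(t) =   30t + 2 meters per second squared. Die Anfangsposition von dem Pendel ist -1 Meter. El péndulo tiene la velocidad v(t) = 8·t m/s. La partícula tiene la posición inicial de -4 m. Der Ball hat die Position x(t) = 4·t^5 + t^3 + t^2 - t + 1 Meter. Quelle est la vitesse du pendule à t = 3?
De l'équation de la vitesse v(t) = 8·t, nous substituons t = 3 pour obtenir v = 24.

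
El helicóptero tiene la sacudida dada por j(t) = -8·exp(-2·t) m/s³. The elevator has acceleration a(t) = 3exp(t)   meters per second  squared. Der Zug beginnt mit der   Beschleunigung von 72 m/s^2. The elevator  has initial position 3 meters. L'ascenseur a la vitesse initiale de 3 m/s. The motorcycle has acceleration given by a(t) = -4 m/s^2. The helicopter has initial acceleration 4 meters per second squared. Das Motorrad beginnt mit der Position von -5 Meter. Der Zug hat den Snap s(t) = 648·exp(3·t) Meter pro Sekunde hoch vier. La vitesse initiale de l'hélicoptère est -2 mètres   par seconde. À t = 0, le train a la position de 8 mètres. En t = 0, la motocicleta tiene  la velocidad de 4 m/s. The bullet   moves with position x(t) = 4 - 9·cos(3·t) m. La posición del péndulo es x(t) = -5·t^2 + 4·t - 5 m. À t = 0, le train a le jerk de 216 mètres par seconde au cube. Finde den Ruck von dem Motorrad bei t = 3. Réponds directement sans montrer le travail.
j(3) = 0.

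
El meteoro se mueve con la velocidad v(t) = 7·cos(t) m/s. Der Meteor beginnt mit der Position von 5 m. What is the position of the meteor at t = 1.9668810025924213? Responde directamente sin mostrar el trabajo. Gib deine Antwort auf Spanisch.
En t = 1.9668810025924213, x = 11.4580504054726.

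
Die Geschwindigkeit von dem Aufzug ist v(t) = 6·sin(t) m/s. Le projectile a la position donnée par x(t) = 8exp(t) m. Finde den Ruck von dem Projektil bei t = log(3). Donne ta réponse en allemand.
Um dies zu lösen, müssen wir 3 Ableitungen unserer Gleichung für die Position x(t) = 8·exp(t) nehmen. Mit d/dt von x(t) finden wir v(t) = 8·exp(t). Durch Ableiten von der Geschwindigkeit erhalten wir die Beschleunigung: a(t) = 8·exp(t). Durch Ableiten von der Beschleunigung erhalten wir den Ruck: j(t) = 8·exp(t). Aus der Gleichung für den Ruck j(t) = 8·exp(t), setzen wir t = log(3) ein und erhalten j = 24.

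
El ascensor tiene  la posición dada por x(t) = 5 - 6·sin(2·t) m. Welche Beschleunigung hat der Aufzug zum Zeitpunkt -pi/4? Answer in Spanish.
Para resolver esto, necesitamos tomar 2 derivadas de nuestra ecuación de la posición x(t) = 5 - 6·sin(2·t). Derivando la posición, obtenemos la velocidad: v(t) = -12·cos(2·t). Derivando la velocidad, obtenemos la aceleración: a(t) = 24·sin(2·t). Usando a(t) = 24·sin(2·t) y sustituyendo t = -pi/4, encontramos a = -24.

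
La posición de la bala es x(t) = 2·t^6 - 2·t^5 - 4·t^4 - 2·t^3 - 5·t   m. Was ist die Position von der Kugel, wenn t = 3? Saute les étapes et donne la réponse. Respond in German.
Die Position bei t = 3 ist x = 579.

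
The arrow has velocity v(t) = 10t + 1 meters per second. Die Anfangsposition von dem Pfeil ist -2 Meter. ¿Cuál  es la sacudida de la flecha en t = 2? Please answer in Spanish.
Para resolver esto, necesitamos tomar 2 derivadas de nuestra ecuación de la velocidad v(t) = 10·t + 1. Tomando d/dt de v(t), encontramos a(t) = 10. Derivando la aceleración, obtenemos la sacudida: j(t) = 0. Tenemos la sacudida j(t) = 0. Sustituyendo t = 2: j(2) = 0.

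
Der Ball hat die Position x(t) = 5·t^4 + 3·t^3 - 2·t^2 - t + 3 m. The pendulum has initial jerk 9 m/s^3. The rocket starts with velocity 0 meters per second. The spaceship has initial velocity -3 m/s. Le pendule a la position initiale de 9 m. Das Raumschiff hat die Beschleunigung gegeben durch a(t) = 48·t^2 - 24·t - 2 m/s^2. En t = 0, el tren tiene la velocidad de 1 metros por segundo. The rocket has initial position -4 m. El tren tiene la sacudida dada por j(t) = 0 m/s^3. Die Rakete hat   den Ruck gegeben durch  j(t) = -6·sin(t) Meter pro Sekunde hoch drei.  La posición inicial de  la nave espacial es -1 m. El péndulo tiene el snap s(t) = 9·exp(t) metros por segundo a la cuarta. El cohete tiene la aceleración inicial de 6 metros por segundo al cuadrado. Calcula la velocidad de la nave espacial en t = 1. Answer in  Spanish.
Partiendo de la aceleración a(t) = 48·t^2 - 24·t - 2, tomamos 1 integral. Integrando la aceleración y usando la condición inicial v(0) = -3, obtenemos v(t) = 16·t^3 - 12·t^2 - 2·t - 3. Tenemos la velocidad v(t) = 16·t^3 - 12·t^2 - 2·t - 3. Sustituyendo t = 1: v(1) = -1.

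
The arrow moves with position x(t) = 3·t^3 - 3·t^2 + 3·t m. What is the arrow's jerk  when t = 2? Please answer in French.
En partant de la position x(t) = 3·t^3 - 3·t^2 + 3·t, nous prenons 3 dérivées. En prenant d/dt de x(t), nous trouvons v(t) = 9·t^2 - 6·t + 3. En prenant d/dt de v(t), nous trouvons a(t) = 18·t - 6. En dérivant l'accélération, nous obtenons le jerk: j(t) = 18. Nous avons le jerk j(t) = 18. En substituant t = 2: j(2) = 18.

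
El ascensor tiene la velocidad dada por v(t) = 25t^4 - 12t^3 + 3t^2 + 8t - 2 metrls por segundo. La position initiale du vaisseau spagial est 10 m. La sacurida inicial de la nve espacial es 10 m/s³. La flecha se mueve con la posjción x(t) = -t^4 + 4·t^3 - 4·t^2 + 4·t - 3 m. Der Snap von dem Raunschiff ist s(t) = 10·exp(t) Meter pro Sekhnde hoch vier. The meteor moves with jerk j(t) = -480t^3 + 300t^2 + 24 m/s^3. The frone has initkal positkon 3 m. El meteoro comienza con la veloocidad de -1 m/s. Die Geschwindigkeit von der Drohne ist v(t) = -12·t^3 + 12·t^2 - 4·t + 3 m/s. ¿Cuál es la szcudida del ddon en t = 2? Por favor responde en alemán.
Ausgehend von der Geschwindigkeit v(t) = -12·t^3 + 12·t^2 - 4·t + 3, nehmen wir 2 Ableitungen. Mit d/dt von v(t) finden wir a(t) = -36·t^2 + 24·t - 4. Durch Ableiten von der Beschleunigung erhalten wir den Ruck: j(t) = 24 - 72·t. Mit j(t) = 24 - 72·t und Einsetzen von t = 2, finden wir j = -120.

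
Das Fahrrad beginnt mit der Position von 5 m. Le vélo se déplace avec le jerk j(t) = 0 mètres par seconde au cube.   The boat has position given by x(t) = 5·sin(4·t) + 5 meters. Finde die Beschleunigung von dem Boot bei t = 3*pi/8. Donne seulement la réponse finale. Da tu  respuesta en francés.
À t = 3*pi/8, a = 80.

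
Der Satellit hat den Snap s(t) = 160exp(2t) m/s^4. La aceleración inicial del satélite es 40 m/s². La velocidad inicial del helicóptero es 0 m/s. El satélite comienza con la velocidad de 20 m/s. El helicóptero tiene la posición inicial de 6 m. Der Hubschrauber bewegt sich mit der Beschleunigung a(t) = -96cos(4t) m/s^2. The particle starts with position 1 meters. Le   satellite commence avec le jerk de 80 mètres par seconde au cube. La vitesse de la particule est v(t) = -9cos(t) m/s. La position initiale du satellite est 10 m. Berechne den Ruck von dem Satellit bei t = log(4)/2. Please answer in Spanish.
Necesitamos integrar nuestra ecuación del snap s(t) = 160·exp(2·t) 1 vez. La integral del snap, con j(0) = 80, da la sacudida: j(t) = 80·exp(2·t). Usando j(t) = 80·exp(2·t) y sustituyendo t = log(4)/2, encontramos j = 320.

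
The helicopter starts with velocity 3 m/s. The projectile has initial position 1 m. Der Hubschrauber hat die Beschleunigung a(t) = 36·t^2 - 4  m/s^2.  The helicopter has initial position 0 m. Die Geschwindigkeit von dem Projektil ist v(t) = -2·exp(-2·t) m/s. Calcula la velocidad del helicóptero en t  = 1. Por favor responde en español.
Necesitamos integrar nuestra ecuación de la aceleración a(t) = 36·t^2 - 4 1 vez. Tomando ∫a(t)dt y aplicando v(0) = 3, encontramos v(t) = 12·t^3 - 4·t + 3. Usando v(t) = 12·t^3 - 4·t + 3 y sustituyendo t = 1, encontramos v = 11.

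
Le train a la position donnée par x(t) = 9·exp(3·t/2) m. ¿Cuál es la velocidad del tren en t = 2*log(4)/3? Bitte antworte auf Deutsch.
Ausgehend von der Position x(t) = 9·exp(3·t/2), nehmen wir 1 Ableitung. Durch Ableiten von der Position erhalten wir die Geschwindigkeit: v(t) = 27·exp(3·t/2)/2. Mit v(t) = 27·exp(3·t/2)/2 und Einsetzen von t = 2*log(4)/3, finden wir v = 54.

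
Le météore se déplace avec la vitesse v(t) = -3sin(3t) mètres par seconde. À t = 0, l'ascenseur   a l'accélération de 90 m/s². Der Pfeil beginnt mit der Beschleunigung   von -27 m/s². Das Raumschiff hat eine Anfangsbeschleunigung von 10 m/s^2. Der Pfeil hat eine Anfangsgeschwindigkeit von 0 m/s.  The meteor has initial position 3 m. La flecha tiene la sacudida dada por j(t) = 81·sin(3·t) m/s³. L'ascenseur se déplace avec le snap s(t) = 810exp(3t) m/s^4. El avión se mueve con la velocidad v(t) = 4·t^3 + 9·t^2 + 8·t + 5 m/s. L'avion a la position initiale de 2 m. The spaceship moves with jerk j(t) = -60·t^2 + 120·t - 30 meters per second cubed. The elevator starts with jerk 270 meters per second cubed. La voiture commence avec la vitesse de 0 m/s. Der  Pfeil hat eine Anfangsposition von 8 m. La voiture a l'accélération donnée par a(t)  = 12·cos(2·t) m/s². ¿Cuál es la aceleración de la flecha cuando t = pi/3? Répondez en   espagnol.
Debemos encontrar la integral de nuestra ecuación de la sacudida j(t) = 81·sin(3·t) 1 vez. Tomando ∫j(t)dt y aplicando a(0) = -27, encontramos a(t) = -27·cos(3·t). Usando a(t) = -27·cos(3·t) y sustituyendo t = pi/3, encontramos a = 27.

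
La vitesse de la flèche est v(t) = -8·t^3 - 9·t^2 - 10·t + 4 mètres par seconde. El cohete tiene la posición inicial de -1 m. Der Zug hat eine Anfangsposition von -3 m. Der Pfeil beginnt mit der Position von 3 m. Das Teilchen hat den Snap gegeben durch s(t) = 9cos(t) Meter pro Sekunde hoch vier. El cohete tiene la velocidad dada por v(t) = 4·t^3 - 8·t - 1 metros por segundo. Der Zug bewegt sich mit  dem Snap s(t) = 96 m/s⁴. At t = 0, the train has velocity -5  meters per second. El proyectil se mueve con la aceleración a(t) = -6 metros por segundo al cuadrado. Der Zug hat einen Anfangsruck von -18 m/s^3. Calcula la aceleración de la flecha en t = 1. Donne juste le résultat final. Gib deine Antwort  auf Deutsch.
Bei t = 1, a = -52.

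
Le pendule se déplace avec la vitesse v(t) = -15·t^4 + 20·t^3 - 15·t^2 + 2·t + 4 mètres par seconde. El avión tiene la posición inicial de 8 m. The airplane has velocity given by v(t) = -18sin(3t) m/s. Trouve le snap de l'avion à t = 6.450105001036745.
En partant de la vitesse v(t) = -18·sin(3·t), nous prenons 3 dérivées. En prenant d/dt de v(t), nous trouvons a(t) = -54·cos(3·t). En dérivant l'accélération, nous obtenons le jerk: j(t) = 162·sin(3·t). En prenant d/dt de j(t), nous trouvons s(t) = 486·cos(3·t). Nous avons le snap s(t) = 486·cos(3·t). En substituant t = 6.450105001036745: s(6.450105001036745) = 426.328135596209.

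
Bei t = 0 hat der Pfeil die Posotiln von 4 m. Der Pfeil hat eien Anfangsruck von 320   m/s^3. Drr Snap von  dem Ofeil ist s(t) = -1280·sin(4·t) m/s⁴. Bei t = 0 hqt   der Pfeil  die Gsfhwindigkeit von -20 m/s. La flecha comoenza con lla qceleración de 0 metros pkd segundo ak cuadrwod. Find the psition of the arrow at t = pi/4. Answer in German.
Um dies zu lösen, müssen wir 4 Integrale unserer Gleichung für den Snap s(t) = -1280·sin(4·t) finden. Durch Integration von dem Snap und Verwendung der Anfangsbedingung j(0) = 320, erhalten wir j(t) = 320·cos(4·t). Das Integral von dem Ruck ist die Beschleunigung. Mit a(0) = 0 erhalten wir a(t) = 80·sin(4·t). Durch Integration von der Beschleunigung und Verwendung der Anfangsbedingung v(0) = -20, erhalten wir v(t) = -20·cos(4·t). Die Stammfunktion von der Geschwindigkeit, mit x(0) = 4, ergibt die Position: x(t) = 4 - 5·sin(4·t). Aus der Gleichung für die Position x(t) = 4 - 5·sin(4·t), setzen wir t = pi/4 ein und erhalten x = 4.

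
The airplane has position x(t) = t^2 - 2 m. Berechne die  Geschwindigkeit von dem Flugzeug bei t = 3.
Ausgehend von der Position x(t) = t^2 - 2, nehmen wir 1 Ableitung. Durch Ableiten von der Position erhalten wir die Geschwindigkeit: v(t) = 2·t. Wir haben die Geschwindigkeit v(t) = 2·t. Durch Einsetzen von t = 3: v(3) = 6.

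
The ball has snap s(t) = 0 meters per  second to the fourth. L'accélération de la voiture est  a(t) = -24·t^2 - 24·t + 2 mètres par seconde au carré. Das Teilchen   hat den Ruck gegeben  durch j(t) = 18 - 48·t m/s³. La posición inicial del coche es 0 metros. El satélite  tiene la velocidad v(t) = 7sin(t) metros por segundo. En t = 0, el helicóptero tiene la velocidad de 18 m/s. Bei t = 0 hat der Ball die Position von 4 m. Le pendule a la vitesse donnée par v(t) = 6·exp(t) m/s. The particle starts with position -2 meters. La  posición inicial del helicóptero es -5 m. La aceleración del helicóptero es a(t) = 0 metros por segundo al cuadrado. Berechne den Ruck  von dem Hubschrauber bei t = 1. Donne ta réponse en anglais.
Starting from acceleration a(t) = 0, we take 1 derivative. The derivative of acceleration gives jerk: j(t) = 0. We have jerk j(t) = 0. Substituting t = 1: j(1) = 0.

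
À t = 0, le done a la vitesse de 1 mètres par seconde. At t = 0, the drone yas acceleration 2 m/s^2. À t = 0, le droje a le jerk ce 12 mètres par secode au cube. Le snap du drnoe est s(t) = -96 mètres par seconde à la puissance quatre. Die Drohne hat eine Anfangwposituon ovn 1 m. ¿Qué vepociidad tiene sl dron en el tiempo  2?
Necesitamos integrar nuestra ecuación del snap s(t) = -96 3 veces. La antiderivada del snap, con j(0) = 12, da la sacudida: j(t) = 12 - 96·t. La integral de la sacudida es la aceleración. Usando a(0) = 2, obtenemos a(t) = -48·t^2 + 12·t + 2. Tomando ∫a(t)dt y aplicando v(0) = 1, encontramos v(t) = -16·t^3 + 6·t^2 + 2·t + 1. Tenemos la velocidad v(t) = -16·t^3 + 6·t^2 + 2·t + 1. Sustituyendo t = 2: v(2) = -99.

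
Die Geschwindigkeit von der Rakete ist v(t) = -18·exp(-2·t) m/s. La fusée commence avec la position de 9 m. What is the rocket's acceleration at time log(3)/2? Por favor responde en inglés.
We must differentiate our velocity equation v(t) = -18·exp(-2·t) 1 time. Differentiating velocity, we get acceleration: a(t) = 36·exp(-2·t). We have acceleration a(t) = 36·exp(-2·t). Substituting t = log(3)/2: a(log(3)/2) = 12.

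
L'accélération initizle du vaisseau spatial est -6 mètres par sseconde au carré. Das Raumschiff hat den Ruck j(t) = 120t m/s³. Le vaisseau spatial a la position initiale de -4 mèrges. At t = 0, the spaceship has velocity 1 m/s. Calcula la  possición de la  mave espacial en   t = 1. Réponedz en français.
Nous devons intégrer notre équation du jerk j(t) = 120·t 3 fois. L'intégrale du jerk est l'accélération. En utilisant a(0) = -6, nous obtenons a(t) = 60·t^2 - 6. L'intégrale de l'accélération est la vitesse. En utilisant v(0) = 1, nous obtenons v(t) = 20·t^3 - 6·t + 1. L'intégrale de la vitesse, avec x(0) = -4, donne la position: x(t) = 5·t^4 - 3·t^2 + t - 4. En utilisant x(t) = 5·t^4 - 3·t^2 + t - 4 et en substituant t = 1, nous trouvons x = -1.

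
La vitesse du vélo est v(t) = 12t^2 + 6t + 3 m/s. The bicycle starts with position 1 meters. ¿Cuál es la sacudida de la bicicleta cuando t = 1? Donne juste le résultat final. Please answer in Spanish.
La respuesta es 24.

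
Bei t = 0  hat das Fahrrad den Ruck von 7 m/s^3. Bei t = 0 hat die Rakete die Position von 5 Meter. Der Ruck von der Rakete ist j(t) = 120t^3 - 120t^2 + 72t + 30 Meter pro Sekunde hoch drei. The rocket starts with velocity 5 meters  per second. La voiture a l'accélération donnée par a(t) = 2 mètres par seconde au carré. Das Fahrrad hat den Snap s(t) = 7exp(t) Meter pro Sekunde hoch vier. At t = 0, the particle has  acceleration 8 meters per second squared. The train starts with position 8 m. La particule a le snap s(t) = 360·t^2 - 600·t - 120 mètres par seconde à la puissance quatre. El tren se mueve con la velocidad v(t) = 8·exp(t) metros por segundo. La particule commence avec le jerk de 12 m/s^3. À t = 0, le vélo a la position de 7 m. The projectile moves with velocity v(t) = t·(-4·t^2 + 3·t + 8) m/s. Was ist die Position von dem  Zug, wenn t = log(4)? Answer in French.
Pour résoudre ceci, nous devons prendre 1 intégrale de notre équation de la vitesse v(t) = 8·exp(t). L'intégrale de la vitesse, avec x(0) = 8, donne la position: x(t) = 8·exp(t). Nous avons la position x(t) = 8·exp(t). En substituant t = log(4): x(log(4)) = 32.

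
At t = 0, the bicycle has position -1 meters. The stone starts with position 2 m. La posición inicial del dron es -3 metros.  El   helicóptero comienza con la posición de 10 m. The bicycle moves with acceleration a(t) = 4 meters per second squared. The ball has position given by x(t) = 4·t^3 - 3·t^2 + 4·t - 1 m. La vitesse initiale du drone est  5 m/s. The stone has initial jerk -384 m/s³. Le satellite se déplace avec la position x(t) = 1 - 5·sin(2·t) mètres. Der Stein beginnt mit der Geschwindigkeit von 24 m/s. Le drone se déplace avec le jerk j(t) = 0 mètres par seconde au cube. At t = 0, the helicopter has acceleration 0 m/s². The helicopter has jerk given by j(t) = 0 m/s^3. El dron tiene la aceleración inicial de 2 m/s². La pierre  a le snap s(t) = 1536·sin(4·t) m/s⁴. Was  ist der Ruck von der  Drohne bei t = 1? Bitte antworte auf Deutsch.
Aus der Gleichung für den Ruck j(t) = 0, setzen wir t = 1 ein und erhalten j = 0.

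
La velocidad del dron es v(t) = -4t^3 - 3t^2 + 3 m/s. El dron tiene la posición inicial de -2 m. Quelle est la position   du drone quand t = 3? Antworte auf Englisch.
To find the answer, we compute 1 antiderivative of v(t) = -4·t^3 - 3·t^2 + 3. Finding the integral of v(t) and using x(0) = -2: x(t) = -t^4 - t^3 + 3·t - 2. Using x(t) = -t^4 - t^3 + 3·t - 2 and substituting t = 3, we find x = -101.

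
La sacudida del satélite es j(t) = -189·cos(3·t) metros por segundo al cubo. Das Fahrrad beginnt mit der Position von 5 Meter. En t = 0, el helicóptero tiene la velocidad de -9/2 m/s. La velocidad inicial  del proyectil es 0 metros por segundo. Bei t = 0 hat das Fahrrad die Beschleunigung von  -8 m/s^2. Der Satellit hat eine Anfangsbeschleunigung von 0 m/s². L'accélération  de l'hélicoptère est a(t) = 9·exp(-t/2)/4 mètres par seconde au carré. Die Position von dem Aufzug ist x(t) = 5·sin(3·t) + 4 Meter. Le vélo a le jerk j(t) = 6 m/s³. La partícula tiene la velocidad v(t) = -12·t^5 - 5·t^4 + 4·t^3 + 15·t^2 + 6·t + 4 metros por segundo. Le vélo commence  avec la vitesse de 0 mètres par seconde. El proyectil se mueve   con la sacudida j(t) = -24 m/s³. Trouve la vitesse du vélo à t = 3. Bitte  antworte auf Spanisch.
Para resolver esto, necesitamos tomar 2 antiderivadas de nuestra ecuación de la sacudida j(t) = 6. Integrando la sacudida y usando la condición inicial a(0) = -8, obtenemos a(t) = 6·t - 8. Tomando ∫a(t)dt y aplicando v(0) = 0, encontramos v(t) = t·(3·t - 8). De la ecuación de la velocidad v(t) = t·(3·t - 8), sustituimos t = 3 para obtener v = 3.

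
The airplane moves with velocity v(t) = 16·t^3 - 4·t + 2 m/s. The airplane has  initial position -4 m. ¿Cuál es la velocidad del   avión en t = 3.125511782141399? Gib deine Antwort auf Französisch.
De l'équation de la vitesse v(t) = 16·t^3 - 4·t + 2, nous substituons t = 3.125511782141399 pour obtenir v = 478.019140040504.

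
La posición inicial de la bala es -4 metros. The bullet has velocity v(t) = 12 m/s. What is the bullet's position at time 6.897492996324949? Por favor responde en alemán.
Um dies zu lösen, müssen wir 1 Integral unserer Gleichung für die Geschwindigkeit v(t) = 12 finden. Das Integral von der Geschwindigkeit, mit x(0) = -4, ergibt die Position: x(t) = 12·t - 4. Aus der Gleichung für die Position x(t) = 12·t - 4, setzen wir t = 6.897492996324949 ein und erhalten x = 78.7699159558994.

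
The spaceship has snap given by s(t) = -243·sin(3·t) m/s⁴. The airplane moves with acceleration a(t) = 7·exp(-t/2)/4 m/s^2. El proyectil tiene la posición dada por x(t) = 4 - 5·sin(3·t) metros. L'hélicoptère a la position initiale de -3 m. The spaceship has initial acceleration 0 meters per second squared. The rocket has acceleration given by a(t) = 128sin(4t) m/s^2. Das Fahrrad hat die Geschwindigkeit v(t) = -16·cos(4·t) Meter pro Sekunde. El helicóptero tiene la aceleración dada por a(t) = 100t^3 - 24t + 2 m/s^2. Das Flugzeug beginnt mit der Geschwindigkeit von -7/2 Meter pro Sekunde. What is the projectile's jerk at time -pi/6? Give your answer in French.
Nous devons dériver notre équation de la position x(t) = 4 - 5·sin(3·t) 3 fois. En prenant d/dt de x(t), nous trouvons v(t) = -15·cos(3·t). En prenant d/dt de v(t), nous trouvons a(t) = 45·sin(3·t). En dérivant l'accélération, nous obtenons le jerk: j(t) = 135·cos(3·t). Nous avons le jerk j(t) = 135·cos(3·t). En substituant t = -pi/6: j(-pi/6) = 0.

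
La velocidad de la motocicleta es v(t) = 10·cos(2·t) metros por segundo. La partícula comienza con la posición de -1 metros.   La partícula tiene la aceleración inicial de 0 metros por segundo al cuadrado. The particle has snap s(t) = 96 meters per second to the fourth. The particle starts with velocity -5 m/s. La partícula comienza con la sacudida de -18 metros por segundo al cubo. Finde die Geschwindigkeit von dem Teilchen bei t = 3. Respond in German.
Um dies zu lösen, müssen wir 3 Stammfunktionen unserer Gleichung für den Snap s(t) = 96 finden. Das Integral von dem Snap, mit j(0) = -18, ergibt den Ruck: j(t) = 96·t - 18. Die Stammfunktion von dem Ruck, mit a(0) = 0, ergibt die Beschleunigung: a(t) = 6·t·(8·t - 3). Das Integral von der Beschleunigung ist die Geschwindigkeit. Mit v(0) = -5 erhalten wir v(t) = 16·t^3 - 9·t^2 - 5. Wir haben die Geschwindigkeit v(t) = 16·t^3 - 9·t^2 - 5. Durch Einsetzen von t = 3: v(3) = 346.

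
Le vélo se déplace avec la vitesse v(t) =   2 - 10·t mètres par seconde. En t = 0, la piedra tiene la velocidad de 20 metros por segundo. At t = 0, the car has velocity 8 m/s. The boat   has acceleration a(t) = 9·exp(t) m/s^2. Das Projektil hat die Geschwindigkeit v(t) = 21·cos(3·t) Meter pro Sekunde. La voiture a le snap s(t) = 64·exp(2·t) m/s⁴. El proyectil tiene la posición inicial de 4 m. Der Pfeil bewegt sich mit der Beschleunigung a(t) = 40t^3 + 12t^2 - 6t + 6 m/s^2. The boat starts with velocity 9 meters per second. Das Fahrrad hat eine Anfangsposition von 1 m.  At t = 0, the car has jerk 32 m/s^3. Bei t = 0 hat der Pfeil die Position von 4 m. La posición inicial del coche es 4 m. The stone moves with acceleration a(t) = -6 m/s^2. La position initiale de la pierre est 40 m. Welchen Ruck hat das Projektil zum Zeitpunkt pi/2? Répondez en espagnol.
Debemos derivar nuestra ecuación de la velocidad v(t) = 21·cos(3·t) 2 veces. Tomando d/dt de v(t), encontramos a(t) = -63·sin(3·t). Derivando la aceleración, obtenemos la sacudida: j(t) = -189·cos(3·t). De la ecuación de la sacudida j(t) = -189·cos(3·t), sustituimos t = pi/2 para obtener j = 0.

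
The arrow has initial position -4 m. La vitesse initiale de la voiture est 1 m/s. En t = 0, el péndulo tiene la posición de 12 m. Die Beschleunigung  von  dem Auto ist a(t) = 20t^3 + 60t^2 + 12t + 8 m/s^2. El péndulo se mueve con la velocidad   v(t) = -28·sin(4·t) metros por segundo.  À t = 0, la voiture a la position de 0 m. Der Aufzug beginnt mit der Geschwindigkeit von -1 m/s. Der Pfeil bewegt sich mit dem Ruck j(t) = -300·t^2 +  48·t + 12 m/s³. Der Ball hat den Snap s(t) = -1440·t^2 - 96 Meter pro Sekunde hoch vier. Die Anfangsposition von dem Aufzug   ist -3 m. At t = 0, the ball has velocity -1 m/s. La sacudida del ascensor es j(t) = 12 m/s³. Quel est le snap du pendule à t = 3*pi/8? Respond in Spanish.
Para resolver esto, necesitamos tomar 3 derivadas de nuestra ecuación de la velocidad v(t) = -28·sin(4·t). Tomando d/dt de v(t), encontramos a(t) = -112·cos(4·t). Tomando d/dt de a(t), encontramos j(t) = 448·sin(4·t). La derivada de la sacudida da el snap: s(t) = 1792·cos(4·t). Usando s(t) = 1792·cos(4·t) y sustituyendo t = 3*pi/8, encontramos s = 0.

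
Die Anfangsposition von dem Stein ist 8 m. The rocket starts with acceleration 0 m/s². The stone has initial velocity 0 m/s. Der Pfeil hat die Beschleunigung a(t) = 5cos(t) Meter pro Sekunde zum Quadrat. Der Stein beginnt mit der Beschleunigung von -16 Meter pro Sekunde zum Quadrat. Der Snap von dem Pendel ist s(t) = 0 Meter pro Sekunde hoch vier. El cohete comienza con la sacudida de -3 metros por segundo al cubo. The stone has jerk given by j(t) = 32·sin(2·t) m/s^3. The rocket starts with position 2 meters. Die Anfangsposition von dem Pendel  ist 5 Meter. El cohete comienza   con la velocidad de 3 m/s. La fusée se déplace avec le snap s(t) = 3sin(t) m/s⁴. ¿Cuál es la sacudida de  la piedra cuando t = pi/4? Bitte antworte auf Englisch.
We have jerk j(t) = 32·sin(2·t). Substituting t = pi/4: j(pi/4) = 32.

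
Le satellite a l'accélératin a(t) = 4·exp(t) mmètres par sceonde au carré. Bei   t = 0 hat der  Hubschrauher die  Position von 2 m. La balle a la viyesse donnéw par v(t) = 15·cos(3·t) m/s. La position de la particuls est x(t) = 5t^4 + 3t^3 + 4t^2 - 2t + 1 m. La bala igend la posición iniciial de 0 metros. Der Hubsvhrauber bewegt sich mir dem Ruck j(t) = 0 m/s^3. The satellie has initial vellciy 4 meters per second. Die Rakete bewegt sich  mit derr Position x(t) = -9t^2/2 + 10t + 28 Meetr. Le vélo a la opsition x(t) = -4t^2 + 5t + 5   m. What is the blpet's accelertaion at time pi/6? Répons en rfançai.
Pour résoudre ceci, nous devons prendre 1 dérivée de notre équation de la vitesse v(t) = 15·cos(3·t). En dérivant la vitesse, nous obtenons l'accélération: a(t) = -45·sin(3·t). En utilisant a(t) = -45·sin(3·t) et en substituant t = pi/6, nous trouvons a = -45.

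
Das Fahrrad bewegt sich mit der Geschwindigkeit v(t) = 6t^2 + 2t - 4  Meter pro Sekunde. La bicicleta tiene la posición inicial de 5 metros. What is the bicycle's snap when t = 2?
Starting from velocity v(t) = 6·t^2 + 2·t - 4, we take 3 derivatives. Taking d/dt of v(t), we find a(t) = 12·t + 2. Taking d/dt of a(t), we find j(t) = 12. Taking d/dt of j(t), we find s(t) = 0. We have snap s(t) = 0. Substituting t = 2: s(2) = 0.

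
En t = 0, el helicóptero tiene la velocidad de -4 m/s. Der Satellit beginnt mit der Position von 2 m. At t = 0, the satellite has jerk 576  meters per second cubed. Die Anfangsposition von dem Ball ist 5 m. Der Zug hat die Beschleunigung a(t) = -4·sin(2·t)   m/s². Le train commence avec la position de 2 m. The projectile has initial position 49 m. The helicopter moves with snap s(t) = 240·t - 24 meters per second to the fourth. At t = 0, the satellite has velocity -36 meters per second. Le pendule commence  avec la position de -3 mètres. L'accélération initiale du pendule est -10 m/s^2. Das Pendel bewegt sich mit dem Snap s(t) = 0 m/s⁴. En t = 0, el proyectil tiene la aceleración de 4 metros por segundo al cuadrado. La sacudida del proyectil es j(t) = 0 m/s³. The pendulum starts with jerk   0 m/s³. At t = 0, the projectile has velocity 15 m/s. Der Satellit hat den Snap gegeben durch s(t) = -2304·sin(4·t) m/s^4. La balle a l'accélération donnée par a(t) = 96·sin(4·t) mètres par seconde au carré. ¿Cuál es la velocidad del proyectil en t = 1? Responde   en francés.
En partant du jerk j(t) = 0, nous prenons 2 primitives. L'intégrale du jerk est l'accélération. En utilisant a(0) = 4, nous obtenons a(t) = 4. La primitive de l'accélération est la vitesse. En utilisant v(0) = 15, nous obtenons v(t) = 4·t + 15. En utilisant v(t) = 4·t + 15 et en substituant t = 1, nous trouvons v = 19.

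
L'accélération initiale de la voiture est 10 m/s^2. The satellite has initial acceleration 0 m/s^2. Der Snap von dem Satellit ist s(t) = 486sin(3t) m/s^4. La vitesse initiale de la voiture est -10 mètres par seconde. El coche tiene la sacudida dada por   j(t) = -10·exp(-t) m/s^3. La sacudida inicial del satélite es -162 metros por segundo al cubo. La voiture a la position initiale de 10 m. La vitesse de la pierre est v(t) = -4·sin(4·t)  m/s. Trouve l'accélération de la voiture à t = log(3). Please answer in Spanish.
Necesitamos integrar nuestra ecuación de la sacudida j(t) = -10·exp(-t) 1 vez. La integral de la sacudida es la aceleración. Usando a(0) = 10, obtenemos a(t) = 10·exp(-t). Usando a(t) = 10·exp(-t) y sustituyendo t = log(3), encontramos a = 10/3.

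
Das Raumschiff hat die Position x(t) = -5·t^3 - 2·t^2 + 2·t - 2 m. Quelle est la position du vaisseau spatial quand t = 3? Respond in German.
Aus der Gleichung für die Position x(t) = -5·t^3 - 2·t^2 + 2·t - 2, setzen wir t = 3 ein und erhalten x = -149.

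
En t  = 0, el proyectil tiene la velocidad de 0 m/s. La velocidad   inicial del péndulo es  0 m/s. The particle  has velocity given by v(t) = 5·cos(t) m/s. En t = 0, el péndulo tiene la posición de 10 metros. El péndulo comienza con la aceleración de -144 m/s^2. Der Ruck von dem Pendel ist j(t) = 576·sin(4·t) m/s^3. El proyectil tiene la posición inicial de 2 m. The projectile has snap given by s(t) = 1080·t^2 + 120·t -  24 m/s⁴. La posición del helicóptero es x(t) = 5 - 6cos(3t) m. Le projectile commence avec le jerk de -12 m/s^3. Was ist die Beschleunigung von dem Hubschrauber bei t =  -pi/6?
Um dies zu lösen, müssen wir 2 Ableitungen unserer Gleichung für die Position x(t) = 5 - 6·cos(3·t) nehmen. Mit d/dt von x(t) finden wir v(t) = 18·sin(3·t). Durch Ableiten von der Geschwindigkeit erhalten wir die Beschleunigung: a(t) = 54·cos(3·t). Wir haben die Beschleunigung a(t) = 54·cos(3·t). Durch Einsetzen von t = -pi/6: a(-pi/6) = 0.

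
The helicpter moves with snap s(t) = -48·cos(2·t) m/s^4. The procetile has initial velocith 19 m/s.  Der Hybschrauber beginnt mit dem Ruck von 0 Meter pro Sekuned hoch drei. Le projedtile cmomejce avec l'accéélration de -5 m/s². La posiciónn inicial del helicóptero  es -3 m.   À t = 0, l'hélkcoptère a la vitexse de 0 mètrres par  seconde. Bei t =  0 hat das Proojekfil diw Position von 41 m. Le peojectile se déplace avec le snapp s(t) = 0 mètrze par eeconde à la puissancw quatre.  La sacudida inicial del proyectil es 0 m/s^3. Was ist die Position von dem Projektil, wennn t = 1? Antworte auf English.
To find the answer, we compute 4 antiderivatives of s(t) = 0. The integral of snap, with j(0) = 0, gives jerk: j(t) = 0. Finding the antiderivative of j(t) and using a(0) = -5: a(t) = -5. The integral of acceleration is velocity. Using v(0) = 19, we get v(t) = 19 - 5·t. Taking ∫v(t)dt and applying x(0) = 41, we find x(t) = -5·t^2/2 + 19·t + 41. From the given position equation x(t) = -5·t^2/2 + 19·t + 41, we substitute t = 1 to get x = 115/2.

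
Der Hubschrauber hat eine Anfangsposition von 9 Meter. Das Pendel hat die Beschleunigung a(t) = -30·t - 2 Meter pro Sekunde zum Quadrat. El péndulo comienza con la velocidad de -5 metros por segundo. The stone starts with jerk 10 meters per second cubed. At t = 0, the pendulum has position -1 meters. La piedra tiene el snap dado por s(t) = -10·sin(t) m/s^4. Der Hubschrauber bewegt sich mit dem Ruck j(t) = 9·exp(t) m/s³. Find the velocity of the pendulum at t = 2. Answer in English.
We need to integrate our acceleration equation a(t) = -30·t - 2 1 time. Finding the integral of a(t) and using v(0) = -5: v(t) = -15·t^2 - 2·t - 5. We have velocity v(t) = -15·t^2 - 2·t - 5. Substituting t = 2: v(2) = -69.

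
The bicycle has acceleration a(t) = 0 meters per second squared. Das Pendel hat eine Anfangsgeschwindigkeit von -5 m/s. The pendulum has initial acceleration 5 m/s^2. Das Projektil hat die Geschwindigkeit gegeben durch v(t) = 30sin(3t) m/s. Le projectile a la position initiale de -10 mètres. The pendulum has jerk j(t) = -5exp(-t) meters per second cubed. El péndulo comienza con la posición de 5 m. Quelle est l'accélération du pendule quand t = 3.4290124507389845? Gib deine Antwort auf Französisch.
En partant du jerk j(t) = -5·exp(-t), nous prenons 1 intégrale. L'intégrale du jerk est l'accélération. En utilisant a(0) = 5, nous obtenons a(t) = 5·exp(-t). De l'équation de l'accélération a(t) = 5·exp(-t), nous substituons t = 3.4290124507389845 pour obtenir a = 0.162094701351366.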